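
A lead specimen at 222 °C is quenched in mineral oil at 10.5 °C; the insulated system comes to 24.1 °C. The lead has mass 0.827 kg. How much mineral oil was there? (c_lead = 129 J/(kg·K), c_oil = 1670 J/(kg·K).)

Heat gained plus heat lost sum to zero:
0.827·129·(24.1 − 222) + m·1670·(24.1 − 10.5) = 0
22712 m = 21113
m = 21113/22712 ≈ 0.9296 kg

m ≈ 0.93 kg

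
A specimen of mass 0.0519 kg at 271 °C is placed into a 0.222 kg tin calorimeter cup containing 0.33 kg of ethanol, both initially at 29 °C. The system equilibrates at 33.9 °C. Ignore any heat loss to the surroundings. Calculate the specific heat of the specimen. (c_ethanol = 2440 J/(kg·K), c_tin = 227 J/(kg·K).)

Conservation of energy gives ΣQ = 0:
0.0519·c·(33.9 − 271) + 0.33·2440·(33.9 − 29) + 0.222·227·(33.9 − 29) = 0
-12.31 c = -4192.4
c = -4192.4/-12.31 ≈ 340.7 J/(kg·K)

c ≈ 341 J/(kg·K)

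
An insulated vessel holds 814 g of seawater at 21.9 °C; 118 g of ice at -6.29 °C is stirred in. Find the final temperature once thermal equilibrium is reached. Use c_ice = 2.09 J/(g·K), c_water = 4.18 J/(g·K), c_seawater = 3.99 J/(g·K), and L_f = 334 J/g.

Setting the total heat transfer to zero:
ice -6.29→0 °C: 118×2.09×6.29 = 1551.2; melt ice: 118×334 = 39412; meltwater 0→T: 118×4.18×T = 493.24 T; seawater: 3247.9(T − 21.9)
3741.1 T = 71128 − 40963 = 30165
T ≈ 8.06 °C. Since T > 0 °C, the all-ice-melts assumption holds.

T_f ≈ 8.1 °C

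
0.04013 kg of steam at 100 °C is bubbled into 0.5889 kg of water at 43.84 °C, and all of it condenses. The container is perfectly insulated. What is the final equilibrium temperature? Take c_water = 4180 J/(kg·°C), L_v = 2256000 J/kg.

Let T be the final temperature. ΣQ_i = 0:
latent heat released on condensation: 0.04013×2256000 = 90533; condensed water 100 °C→T: 167.74(T − 100); original water: 2461.6(T − 43.84)
2629.3 T = 90533 + 16774 + 107917 = 215224
T ≈ 81.85 °C (< 100 °C, so full condensation is consistent).

T_f ≈ 81.9 °C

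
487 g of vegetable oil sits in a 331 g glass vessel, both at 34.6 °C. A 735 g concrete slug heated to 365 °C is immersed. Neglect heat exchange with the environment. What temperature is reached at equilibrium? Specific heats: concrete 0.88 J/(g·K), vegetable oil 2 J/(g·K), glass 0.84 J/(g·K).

Taking heat into each body as positive, Σ m c ΔT = 0:
735*0.88*(T − 365) + 487*2*(T − 34.6) + 331*0.84*(T − 34.6) = 0
1898.8 T = 279403
T = 279403/1898.8 ≈ 147.14 °C

T_f ≈ 147.1 °C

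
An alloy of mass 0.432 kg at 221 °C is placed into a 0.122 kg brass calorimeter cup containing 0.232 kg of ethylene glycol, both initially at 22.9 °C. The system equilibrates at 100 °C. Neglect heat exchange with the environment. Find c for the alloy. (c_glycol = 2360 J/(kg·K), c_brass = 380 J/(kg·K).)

c ≈ 876 J/(kg·K)

Taking heat into each body as positive, Σ m c ΔT = 0:
0.432·c·(100 − 221) + 0.232·2360·(100 − 22.9) + 0.122·380·(100 − 22.9) = 0
-52.27 c = -45788
c = -45788/-52.27 ≈ 876 J/(kg·K)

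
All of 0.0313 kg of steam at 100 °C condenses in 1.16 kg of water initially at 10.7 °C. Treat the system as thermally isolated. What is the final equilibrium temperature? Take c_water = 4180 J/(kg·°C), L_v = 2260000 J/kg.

T_f ≈ 27.3 °C

Let T be the final temperature. ΣQ_i = 0:
condense steam: −0.0313·2260000 = −70738; condensate cools 100→T: 0.0313·4180·(T − 100) = 130.83(T − 100); original water: 4848.8(T − 10.7)
4979.6 T = 70738 + 13083 + 51882 = 135704
T ≈ 27.25 °C (< 100 °C, so full condensation is consistent).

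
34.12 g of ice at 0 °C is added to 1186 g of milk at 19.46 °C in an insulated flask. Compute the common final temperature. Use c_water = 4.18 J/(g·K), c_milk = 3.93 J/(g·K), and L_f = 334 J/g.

T_f ≈ 16.5 °C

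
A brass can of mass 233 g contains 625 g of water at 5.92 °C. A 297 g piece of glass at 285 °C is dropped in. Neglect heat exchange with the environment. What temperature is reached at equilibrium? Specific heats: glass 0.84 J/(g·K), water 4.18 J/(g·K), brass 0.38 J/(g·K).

T_f = Σ m_i c_i T_i / Σ m_i c_i:
T_f = (249.48·285 + 2612.5·5.92 + 88.54·5.92) / (249.48 + 2612.5 + 88.54)
    = 87092 / 2950.5 ≈ 29.52 °C

T_f ≈ 29.5 °C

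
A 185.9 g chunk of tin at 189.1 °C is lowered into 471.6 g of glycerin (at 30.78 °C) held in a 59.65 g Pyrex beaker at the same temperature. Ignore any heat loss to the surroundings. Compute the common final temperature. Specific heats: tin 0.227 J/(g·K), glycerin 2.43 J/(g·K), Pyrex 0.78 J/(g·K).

T_f ≈ 36.2 °C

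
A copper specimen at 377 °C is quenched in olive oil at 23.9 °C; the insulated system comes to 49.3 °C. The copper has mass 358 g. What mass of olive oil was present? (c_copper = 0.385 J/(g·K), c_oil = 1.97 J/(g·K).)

Heat lost by the copper = heat gained by the oil:
358×0.385×(377 − 49.3) = m×1.97×(49.3 − 23.9)
50.04 m = 45167  ⇒  m ≈ 902.7 g

m ≈ 903 g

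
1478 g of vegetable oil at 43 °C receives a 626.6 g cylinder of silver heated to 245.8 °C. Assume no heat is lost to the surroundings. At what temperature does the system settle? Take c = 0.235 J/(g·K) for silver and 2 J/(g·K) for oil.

T_f = Σ m_i c_i T_i / Σ m_i c_i:
T_f = (147.25·245.8 + 2956·43) / (147.25 + 2956)
    = 163302 / 3103.3 ≈ 52.62 °C

T_f ≈ 52.6 °C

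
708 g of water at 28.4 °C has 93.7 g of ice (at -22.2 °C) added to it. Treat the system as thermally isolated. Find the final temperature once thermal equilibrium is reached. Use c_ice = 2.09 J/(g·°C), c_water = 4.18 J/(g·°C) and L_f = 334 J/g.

T_f ≈ 14.4 °C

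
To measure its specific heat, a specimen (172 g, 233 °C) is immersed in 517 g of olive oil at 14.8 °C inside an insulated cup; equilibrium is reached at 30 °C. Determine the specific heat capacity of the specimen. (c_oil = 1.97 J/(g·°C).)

Taking heat into each body as positive, Σ m c ΔT = 0:
172×c×(30 − 233) + 517×1.97×(30 − 14.8) = 0
-34916 c = -15481
c = -15481/-34916 ≈ 0.4434 J/(g·°C)

c ≈ 0.443 J/(g·°C)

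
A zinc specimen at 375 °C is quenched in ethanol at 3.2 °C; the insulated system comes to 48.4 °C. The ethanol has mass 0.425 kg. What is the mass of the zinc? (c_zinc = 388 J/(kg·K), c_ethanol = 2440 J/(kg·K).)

Heat lost by the zinc = heat gained by the ethanol:
m×388×(375 − 48.4) = 0.425×2440×(48.4 − 3.2)
126721 m = 46872  ⇒  m ≈ 0.3699 kg

m ≈ 0.37 kg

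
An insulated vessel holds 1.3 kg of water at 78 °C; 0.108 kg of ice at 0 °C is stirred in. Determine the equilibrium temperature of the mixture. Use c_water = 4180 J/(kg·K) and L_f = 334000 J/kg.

T_f ≈ 65.9 °C

Sum of m c ΔT and latent-heat terms is zero:
latent heat to melt: 0.108·334000 = 36072
  warm the meltwater: 451.44 T
  water: 5434(T − 78)
5885.4 T = 423852 − 36072 = 387780
T ≈ 65.89 °C — above 0 °C, consistent with complete melting.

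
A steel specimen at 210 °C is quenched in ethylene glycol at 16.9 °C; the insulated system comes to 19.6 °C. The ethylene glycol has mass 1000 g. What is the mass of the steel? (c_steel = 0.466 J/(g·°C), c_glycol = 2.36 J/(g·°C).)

m ≈ 71.8 g

Conservation of energy gives ΣQ = 0:
m·0.466·(19.6 − 210) + 1000·2.36·(19.6 − 16.9) = 0
-88.73 m = -6372
m = -6372/-88.73 ≈ 71.82 g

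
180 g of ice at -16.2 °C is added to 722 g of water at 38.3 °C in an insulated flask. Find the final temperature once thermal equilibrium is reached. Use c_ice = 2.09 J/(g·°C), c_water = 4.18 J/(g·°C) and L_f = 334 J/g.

T_f ≈ 13.1 °C

Energy balance with sensible and latent terms:
warm ice to 0 °C: 180×2.09×(0 − (-16.2)) = 6094.4
  melt ice: 180×334 = 60120
  meltwater 0→T: 180×4.18×T = 752.4 T
  water cools: 722×4.18×(T − 38.3) = 3018(T − 38.3)
3770.4 T = 115588 − 66214 = 49373
T ≈ 13.10 °C. Since T > 0 °C, the all-ice-melts assumption holds.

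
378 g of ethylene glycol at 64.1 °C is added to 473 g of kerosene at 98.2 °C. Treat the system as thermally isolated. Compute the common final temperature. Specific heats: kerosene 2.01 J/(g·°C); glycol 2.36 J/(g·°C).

T_f ≈ 81.7 °C

Net heat exchanged in the isolated system is zero:
473·2.01·(T − 98.2) + 378·2.36·(T − 64.1) = 0
1842.8 T = 150544
T = 150544/1842.8 ≈ 81.69 °C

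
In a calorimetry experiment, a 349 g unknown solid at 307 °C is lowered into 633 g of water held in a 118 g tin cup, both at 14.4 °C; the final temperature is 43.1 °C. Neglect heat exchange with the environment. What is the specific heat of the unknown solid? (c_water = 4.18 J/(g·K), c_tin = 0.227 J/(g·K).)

c ≈ 0.833 J/(g·K)

Net heat exchanged in the isolated system is zero:
349×c×(43.1 − 307) + 633×4.18×(43.1 − 14.4) + 118×0.227×(43.1 − 14.4) = 0
-92101 c = -76707
c = -76707/-92101 ≈ 0.8329 J/(g·K)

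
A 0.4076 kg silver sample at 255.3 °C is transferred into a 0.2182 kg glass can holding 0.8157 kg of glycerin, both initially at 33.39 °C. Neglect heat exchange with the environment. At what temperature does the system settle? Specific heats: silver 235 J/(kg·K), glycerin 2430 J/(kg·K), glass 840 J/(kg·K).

T_f = Σ m_i c_i T_i / Σ m_i c_i:
T_f = (95.79·255.3 + 1982.2·33.39 + 183.29·33.39) / (95.79 + 1982.2 + 183.29)
    = 96758 / 2261.2 ≈ 42.79 °C

T_f ≈ 42.8 °C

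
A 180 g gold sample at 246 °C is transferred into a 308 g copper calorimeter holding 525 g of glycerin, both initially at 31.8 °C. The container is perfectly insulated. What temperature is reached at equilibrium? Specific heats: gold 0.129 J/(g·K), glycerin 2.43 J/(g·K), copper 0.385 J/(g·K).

T_f ≈ 35.3 °C

Taking heat into each body as positive, Σ m c ΔT = 0:
180*0.129*(T − 246) + 525*2.43*(T − 31.8) + 308*0.385*(T − 31.8) = 0
23.22(T − 246) + 1275.8(T − 31.8) + 118.58(T − 31.8) = 0
(23.22 + 1275.8 + 118.58) T = 23.22*246 + 1275.8*31.8 + 118.58*31.8
T ≈ 35.31 °C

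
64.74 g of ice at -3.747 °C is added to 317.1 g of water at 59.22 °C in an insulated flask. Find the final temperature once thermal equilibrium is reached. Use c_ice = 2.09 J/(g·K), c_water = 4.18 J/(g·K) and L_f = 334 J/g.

T_f ≈ 35.3 °C

Energy balance with sensible and latent terms:
ice -3.747→0 °C: 64.74·2.09·3.747 = 506.99; fusion: m_ice L_f = 64.74·334 = 21623; meltwater 0→T: 64.74·4.18·T = 270.61 T; water: 1325.5(T − 59.22)
1596.1 T = 78495 − 22130 = 56365
T ≈ 35.31 °C. Since T > 0 °C, the all-ice-melts assumption holds.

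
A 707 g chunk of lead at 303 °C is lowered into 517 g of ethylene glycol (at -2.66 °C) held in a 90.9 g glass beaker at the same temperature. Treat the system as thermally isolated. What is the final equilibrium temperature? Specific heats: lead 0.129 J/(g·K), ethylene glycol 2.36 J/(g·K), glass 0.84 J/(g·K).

T_f ≈ 17.4 °C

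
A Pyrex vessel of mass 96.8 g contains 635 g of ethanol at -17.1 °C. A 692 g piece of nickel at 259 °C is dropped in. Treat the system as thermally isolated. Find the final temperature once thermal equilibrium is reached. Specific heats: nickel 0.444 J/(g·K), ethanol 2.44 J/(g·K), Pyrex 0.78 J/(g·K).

T_f ≈ 26.8 °C

Net heat exchanged in the isolated system is zero:
692×0.444×(T − 259) + 635×2.44×(T − (-17.1)) + 96.8×0.78×(T − (-17.1)) = 0
1932.2 T = 51791
T ≈ 26.81 °C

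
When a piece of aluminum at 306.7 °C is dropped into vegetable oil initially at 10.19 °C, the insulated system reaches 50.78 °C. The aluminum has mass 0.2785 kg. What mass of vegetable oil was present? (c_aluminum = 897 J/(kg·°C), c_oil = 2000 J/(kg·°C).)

m ≈ 0.788 kg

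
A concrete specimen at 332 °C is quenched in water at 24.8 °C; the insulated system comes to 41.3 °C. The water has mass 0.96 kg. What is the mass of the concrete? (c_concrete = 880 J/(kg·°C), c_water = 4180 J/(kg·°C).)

m ≈ 0.259 kg

Heat lost by the concrete = heat gained by the water:
m×880×(332 − 41.3) = 0.96×4180×(41.3 − 24.8)
255816 m = 66211  ⇒  m ≈ 0.2588 kg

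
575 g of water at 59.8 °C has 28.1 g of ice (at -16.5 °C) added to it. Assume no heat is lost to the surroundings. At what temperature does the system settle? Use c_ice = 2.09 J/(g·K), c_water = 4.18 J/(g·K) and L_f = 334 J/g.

T_f ≈ 52.9 °C

Energy balance with sensible and latent terms:
warm ice to 0 °C: 28.1×2.09×(0 − (-16.5)) = 969.03
  melt ice: 28.1×334 = 9385.4
  meltwater 0→T: 28.1×4.18×T = 117.46 T
  water: 2403.5(T − 59.8)
2521 T = 143729 − 10354 = 133375
T ≈ 52.91 °C — above 0 °C, consistent with complete melting.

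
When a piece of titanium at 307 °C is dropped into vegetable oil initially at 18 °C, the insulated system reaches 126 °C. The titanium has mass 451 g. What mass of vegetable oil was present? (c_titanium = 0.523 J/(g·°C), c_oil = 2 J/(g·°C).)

Heat gained plus heat lost sum to zero:
451·0.523·(126 − 307) + m·2·(126 − 18) = 0
216 m = 42693
m = 42693/216 ≈ 197.7 g

m ≈ 198 g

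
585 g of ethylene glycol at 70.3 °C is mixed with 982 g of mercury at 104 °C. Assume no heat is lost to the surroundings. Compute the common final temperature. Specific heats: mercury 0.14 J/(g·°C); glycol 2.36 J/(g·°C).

T_f ≈ 73.4 °C

|Q_mercury| = |Q_glycol|:
982×0.14×(104 − T) = 585×2.36×(T − 70.3)
137.48(104 − T) = 1380.6(T − 70.3)
1518.1 T = 111354  ⇒  T ≈ 73.35 °C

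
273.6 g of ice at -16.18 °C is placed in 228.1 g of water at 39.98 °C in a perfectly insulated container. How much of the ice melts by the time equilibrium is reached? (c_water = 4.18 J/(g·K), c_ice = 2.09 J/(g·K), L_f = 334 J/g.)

m_melted ≈ 86.4 g

Heat available from the water dropping to 0 °C: 228.1×4.18×39.98 = 38119 J.
Warming the ice to 0 °C takes 273.6×2.09×16.18 = 9252.1 J, leaving 28867 J for melting.
Fully melting the ice requires m_ice L_f = 273.6×334 = 91382 J.
Since 28867 < 91382 J, not all the ice melts; equilibrium is at 0 °C.
Mass melted = 28867/334 ≈ 86.43 g.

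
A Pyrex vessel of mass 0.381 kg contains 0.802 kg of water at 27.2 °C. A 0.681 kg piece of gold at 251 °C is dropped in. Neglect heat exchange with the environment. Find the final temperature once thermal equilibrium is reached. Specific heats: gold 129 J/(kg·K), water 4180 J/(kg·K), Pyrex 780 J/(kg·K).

T_f ≈ 32.5 °C

Let T be the final temperature. ΣQ_i = 0:
0.681*129*(T − 251) + 0.802*4180*(T − 27.2) + 0.381*780*(T − 27.2) = 0
(87.85 + 3352.4 + 297.18) T = 87.85*251 + 3352.4*27.2 + 297.18*27.2
T = 121318/3737.4 ≈ 32.46 °C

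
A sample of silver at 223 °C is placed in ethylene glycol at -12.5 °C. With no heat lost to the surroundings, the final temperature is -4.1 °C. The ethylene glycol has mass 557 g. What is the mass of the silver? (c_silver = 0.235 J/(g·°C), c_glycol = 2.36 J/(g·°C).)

m ≈ 207 g

|Q_silver| = |Q_glycol|:
m×0.235×(223 − -4.1) = 557×2.36×(-4.1 − (-12.5))
53.37 m = 11042  ⇒  m ≈ 206.9 g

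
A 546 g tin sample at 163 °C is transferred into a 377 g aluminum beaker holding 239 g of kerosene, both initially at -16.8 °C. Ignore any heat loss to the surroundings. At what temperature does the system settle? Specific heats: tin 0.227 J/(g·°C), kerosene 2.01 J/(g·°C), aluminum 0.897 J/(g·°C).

T_f ≈ 6.8 °C

Net heat exchanged in the isolated system is zero:
546×0.227×(T − 163) + 239×2.01×(T − (-16.8)) + 377×0.897×(T − (-16.8)) = 0
942.5 T = 6450.8
T = 6450.8 / 942.5 = 6.84 °C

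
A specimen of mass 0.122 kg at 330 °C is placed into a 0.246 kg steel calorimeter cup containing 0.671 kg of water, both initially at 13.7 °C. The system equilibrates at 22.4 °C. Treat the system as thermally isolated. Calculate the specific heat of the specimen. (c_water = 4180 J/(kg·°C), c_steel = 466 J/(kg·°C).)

Energy conservation, ΣQ = 0:
0.122·c·(22.4 − 330) + 0.671·4180·(22.4 − 13.7) + 0.246·466·(22.4 − 13.7) = 0
-37.53 c = -25399
c = -25399/-37.53 ≈ 676.8 J/(kg·°C)

c ≈ 677 J/(kg·°C)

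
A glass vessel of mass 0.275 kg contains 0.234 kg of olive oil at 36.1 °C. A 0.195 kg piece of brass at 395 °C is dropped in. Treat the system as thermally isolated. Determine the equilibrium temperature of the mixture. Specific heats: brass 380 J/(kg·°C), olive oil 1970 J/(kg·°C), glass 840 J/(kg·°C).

T_f is the heat-capacity-weighted average of the initial temperatures:
T_f = (74.1×395 + 460.98×36.1 + 231×36.1) / (74.1 + 460.98 + 231)
    = 54250 / 766.08 ≈ 70.82 °C

T_f ≈ 70.8 °C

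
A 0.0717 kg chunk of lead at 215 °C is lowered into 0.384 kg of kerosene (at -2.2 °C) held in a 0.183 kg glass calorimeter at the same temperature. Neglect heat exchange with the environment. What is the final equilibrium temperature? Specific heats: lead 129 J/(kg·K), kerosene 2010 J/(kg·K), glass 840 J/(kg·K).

T_f ≈ -0.1 °C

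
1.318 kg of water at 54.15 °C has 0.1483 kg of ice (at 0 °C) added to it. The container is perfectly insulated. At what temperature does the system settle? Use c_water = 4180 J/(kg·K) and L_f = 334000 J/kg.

T_f ≈ 40.6 °C

Conservation of energy gives ΣQ = 0:
latent heat to melt: 0.1483·334000 = 49532; meltwater 0→T: 0.1483·4180·T = 619.89 T; water cools: 1.318·4180·(T − 54.15) = 5509.2(T − 54.15)
6129.1 T = 298325 − 49532 = 248793
T ≈ 40.59 °C (positive, so assuming full melt was valid).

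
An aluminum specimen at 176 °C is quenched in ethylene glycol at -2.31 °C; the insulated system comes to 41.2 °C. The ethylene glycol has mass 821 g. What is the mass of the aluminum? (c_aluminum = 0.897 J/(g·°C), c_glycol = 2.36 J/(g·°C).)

m ≈ 697 g

Let T be the final temperature. ΣQ_i = 0:
m×0.897×(41.2 − 176) + 821×2.36×(41.2 − (-2.31)) = 0
-120.92 m = -84303
m = -84303/-120.92 ≈ 697.2 g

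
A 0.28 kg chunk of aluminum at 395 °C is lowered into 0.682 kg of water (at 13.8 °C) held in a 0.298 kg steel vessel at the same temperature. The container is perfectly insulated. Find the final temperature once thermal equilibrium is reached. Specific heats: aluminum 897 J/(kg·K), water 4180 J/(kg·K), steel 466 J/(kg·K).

Net heat exchanged in the isolated system is zero:
0.28·897·(T − 395) + 0.682·4180·(T − 13.8) + 0.298·466·(T − 13.8) = 0
251.16(T − 395) + 2850.8(T − 13.8) + 138.87(T − 13.8) = 0
3240.8 T = 140465
T = 140465 / 3240.8 = 43.3 °C

T_f ≈ 43.3 °C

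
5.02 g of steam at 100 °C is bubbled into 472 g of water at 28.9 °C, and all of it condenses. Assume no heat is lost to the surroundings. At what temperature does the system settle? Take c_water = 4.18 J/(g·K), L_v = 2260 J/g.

T_f ≈ 35.3 °C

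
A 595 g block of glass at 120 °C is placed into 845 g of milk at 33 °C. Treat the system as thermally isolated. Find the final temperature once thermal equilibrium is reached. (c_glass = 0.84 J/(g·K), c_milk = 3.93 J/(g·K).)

T_f ≈ 44.4 °C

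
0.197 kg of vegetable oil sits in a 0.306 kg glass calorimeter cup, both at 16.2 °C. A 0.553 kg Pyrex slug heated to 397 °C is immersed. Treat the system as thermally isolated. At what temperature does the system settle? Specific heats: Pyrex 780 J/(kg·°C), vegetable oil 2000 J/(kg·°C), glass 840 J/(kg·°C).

T_f ≈ 168.0 °C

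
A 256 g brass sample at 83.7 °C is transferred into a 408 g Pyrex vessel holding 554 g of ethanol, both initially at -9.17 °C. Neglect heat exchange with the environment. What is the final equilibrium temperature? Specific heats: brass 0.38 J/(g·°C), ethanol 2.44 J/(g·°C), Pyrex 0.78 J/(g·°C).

T_f ≈ -4.1 °C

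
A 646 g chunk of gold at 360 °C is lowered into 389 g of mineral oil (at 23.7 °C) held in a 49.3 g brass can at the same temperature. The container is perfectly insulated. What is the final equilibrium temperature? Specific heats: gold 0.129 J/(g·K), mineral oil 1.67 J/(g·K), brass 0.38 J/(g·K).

Setting the total heat transfer to zero:
646×0.129×(T − 360) + 389×1.67×(T − 23.7) + 49.3×0.38×(T − 23.7) = 0
83.33(T − 360) + 649.63(T − 23.7) + 18.73(T − 23.7) = 0
(83.33 + 649.63 + 18.73) T = 83.33×360 + 649.63×23.7 + 18.73×23.7
T = 45840 / 751.7 = 61 °C

T_f ≈ 61.0 °C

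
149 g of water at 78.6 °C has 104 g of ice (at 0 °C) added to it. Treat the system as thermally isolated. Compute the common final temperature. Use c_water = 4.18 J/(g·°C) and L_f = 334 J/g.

Conservation of energy gives ΣQ = 0:
melt ice: 104×334 = 34736; meltwater 0→T: 104×4.18×T = 434.72 T; water cools: 149×4.18×(T − 78.6) = 622.82(T − 78.6)
1057.5 T = 48954 − 34736 = 14218
T ≈ 13.44 °C (positive, so assuming full melt was valid).

T_f ≈ 13.4 °C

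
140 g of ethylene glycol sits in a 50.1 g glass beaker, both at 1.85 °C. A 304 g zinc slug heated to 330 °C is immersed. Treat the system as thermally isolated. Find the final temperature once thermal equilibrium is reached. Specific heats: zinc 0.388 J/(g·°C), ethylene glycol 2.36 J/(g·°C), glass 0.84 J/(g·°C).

T_f ≈ 80.8 °C

Heat gained plus heat lost sum to zero:
304×0.388×(T − 330) + 140×2.36×(T − 1.85) + 50.1×0.84×(T − 1.85) = 0
117.95(T − 330) + 330.4(T − 1.85) + 42.08(T − 1.85) = 0
490.44 T = 39613
T ≈ 80.77 °C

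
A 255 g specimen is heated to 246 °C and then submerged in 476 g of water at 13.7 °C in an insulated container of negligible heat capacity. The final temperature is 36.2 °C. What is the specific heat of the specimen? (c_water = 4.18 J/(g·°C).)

c ≈ 0.837 J/(g·°C)

Let T be the final temperature. ΣQ_i = 0:
255·c·(36.2 − 246) + 476·4.18·(36.2 − 13.7) = 0
-53499 c = -44768
c = -44768/-53499 ≈ 0.8368 J/(g·°C)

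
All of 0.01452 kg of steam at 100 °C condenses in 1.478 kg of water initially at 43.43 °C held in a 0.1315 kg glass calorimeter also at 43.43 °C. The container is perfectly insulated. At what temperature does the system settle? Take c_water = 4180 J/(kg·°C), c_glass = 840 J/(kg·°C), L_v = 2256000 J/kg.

T_f ≈ 49.1 °C

Let T be the final temperature. ΣQ_i = 0:
latent heat released on condensation: 0.01452×2256000 = 32757; condensate cools 100→T: 0.01452×4180×(T − 100) = 60.69(T − 100); original water: 6178(T − 43.43); cup: 110.46(T − 43.43)
6349.2 T = 32757 + 6069.4 + 273110 = 311936
T ≈ 49.13 °C, under the boiling point, so the assumption holds.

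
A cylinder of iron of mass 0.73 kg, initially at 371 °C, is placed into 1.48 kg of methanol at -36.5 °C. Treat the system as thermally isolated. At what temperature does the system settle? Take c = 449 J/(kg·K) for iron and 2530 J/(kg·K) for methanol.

T_f ≈ -3.7 °C

T_f is the heat-capacity-weighted average of the initial temperatures:
T_f = (327.77×371 + 3744.4×(-36.5)) / (327.77 + 3744.4)
    = -15068 / 4072.2 ≈ -3.70 °C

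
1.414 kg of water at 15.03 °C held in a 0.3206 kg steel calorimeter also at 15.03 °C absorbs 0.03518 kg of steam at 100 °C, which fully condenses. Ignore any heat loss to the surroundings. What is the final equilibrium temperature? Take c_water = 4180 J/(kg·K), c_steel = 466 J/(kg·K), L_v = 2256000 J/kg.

T_f ≈ 29.8 °C

Sum of m c ΔT and latent-heat terms is zero:
condense steam: −0.03518×2256000 = −79366
  condensate cools 100→T: 0.03518×4180×(T − 100) = 147.05(T − 100)
  water warms: 1.414×4180×(T − 15.03) = 5910.5(T − 15.03)
  steel cup: 0.3206×466×(T − 15.03) = 149.4(T − 15.03)
6207 T = 79366 + 14705 + 91081 = 185152
T ≈ 29.83 °C (< 100 °C, so full condensation is consistent).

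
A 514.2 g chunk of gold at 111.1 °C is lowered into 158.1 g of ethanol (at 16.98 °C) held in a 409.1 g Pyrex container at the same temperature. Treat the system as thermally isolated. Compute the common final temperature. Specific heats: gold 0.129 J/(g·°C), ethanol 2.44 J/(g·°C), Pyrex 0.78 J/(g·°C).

T_f ≈ 25.1 °C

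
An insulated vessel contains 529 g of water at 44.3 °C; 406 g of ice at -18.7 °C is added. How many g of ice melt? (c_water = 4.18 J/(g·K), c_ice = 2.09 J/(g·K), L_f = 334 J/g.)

Water can give up m c ΔT = 529×4.18×44.3 = 97957 J before reaching 0 °C.
Warming the ice to 0 °C takes 406×2.09×18.7 = 15868 J, leaving 82089 J for melting.
To melt every bit of ice: 406×334 = 135604 J.
Since 82089 < 135604 J, not all the ice melts; equilibrium is at 0 °C.
m_melt = 82089 / L_f = 245.8 g.

m_melted ≈ 246 g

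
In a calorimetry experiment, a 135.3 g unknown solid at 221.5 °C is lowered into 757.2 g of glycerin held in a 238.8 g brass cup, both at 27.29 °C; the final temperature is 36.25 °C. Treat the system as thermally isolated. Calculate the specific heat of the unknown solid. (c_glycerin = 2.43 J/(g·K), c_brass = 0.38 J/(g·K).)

Taking heat into each body as positive, Σ m c ΔT = 0:
135.3·c·(36.25 − 221.5) + 757.2·2.43·(36.25 − 27.29) + 238.8·0.38·(36.25 − 27.29) = 0
-25064 c = -17299
c = -17299/-25064 ≈ 0.6902 J/(g·K)

c ≈ 0.69 J/(g·K)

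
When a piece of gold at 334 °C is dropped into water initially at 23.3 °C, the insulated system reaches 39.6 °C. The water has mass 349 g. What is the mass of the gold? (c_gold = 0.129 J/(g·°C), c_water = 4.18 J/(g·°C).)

m ≈ 626 g

Heat lost by the gold = heat gained by the water:
m·0.129·(334 − 39.6) = 349·4.18·(39.6 − 23.3)
37.98 m = 23779  ⇒  m ≈ 626.1 g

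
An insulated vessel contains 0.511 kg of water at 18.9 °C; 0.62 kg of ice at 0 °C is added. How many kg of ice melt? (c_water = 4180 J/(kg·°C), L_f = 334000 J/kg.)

Cooling the water to 0 °C releases 0.511×4180×18.9 = 40370 J.
Melting all 0.62 kg of ice would need 0.62×334000 = 207080 J.
Since 40370 < 207080 J, not all the ice melts; equilibrium is at 0 °C.
m_melt = 40370 / L_f = 0.1209 kg.

m_melted ≈ 0.121 kg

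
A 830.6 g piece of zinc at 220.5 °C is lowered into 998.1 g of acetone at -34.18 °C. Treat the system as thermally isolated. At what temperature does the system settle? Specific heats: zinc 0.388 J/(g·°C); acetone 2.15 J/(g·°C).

With ΣQ=0 the equilibrium temperature is the m·c-weighted mean:
T_f = (322.27·220.5 + 2145.9·(-34.18)) / (322.27 + 2145.9)
    = -2286.2 / 2468.2 ≈ -0.93 °C

T_f ≈ -0.9 °C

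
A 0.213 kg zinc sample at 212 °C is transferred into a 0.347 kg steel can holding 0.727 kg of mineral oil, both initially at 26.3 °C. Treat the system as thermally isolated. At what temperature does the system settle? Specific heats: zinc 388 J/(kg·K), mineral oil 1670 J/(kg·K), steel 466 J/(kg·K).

Conservation of energy gives ΣQ = 0:
0.213*388*(T − 212) + 0.727*1670*(T − 26.3) + 0.347*466*(T − 26.3) = 0
(82.64 + 1214.1 + 161.7) T = 82.64*212 + 1214.1*26.3 + 161.7*26.3
T = 53704 / 1458.4 = 36.8 °C

T_f ≈ 36.8 °C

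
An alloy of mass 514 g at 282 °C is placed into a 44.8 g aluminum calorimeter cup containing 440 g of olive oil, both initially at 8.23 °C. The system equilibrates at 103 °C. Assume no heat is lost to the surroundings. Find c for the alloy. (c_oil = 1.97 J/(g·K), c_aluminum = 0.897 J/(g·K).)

Conservation of energy gives ΣQ = 0:
514·c·(103 − 282) + 440·1.97·(103 − 8.23) + 44.8·0.897·(103 − 8.23) = 0
-92006 c = -85955
c = -85955/-92006 ≈ 0.9342 J/(g·K)

c ≈ 0.934 J/(g·K)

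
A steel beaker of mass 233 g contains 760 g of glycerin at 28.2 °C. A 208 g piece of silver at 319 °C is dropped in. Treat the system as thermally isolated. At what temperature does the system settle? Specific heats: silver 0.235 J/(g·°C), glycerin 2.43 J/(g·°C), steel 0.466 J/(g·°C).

T_f ≈ 35.3 °C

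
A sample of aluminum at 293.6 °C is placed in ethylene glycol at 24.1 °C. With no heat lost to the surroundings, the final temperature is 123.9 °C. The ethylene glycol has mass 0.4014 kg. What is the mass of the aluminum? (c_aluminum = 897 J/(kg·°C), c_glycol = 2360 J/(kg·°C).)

Setting the total heat transfer to zero:
m·897·(123.9 − 293.6) + 0.4014·2360·(123.9 − 24.1) = 0
-152221 m = -94541
m = -94541/-152221 ≈ 0.6211 kg

m ≈ 0.621 kg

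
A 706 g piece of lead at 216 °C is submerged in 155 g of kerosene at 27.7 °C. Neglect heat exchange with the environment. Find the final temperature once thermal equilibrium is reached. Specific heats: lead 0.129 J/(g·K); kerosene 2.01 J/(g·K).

T_f ≈ 70.3 °C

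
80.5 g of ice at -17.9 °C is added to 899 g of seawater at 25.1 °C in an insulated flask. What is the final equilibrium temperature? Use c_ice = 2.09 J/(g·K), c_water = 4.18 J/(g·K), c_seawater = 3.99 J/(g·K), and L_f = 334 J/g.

T_f ≈ 15.3 °C

Let T be the final temperature. ΣQ_i = 0:
warm ice to 0 °C: 80.5×2.09×(0 − (-17.9)) = 3011.6; melt ice: 80.5×334 = 26887; warm the meltwater: 336.49 T; seawater cools: 899×3.99×(T − 25.1) = 3587(T − 25.1)
3923.5 T = 90034 − 29899 = 60135
T ≈ 15.33 °C (positive, so assuming full melt was valid).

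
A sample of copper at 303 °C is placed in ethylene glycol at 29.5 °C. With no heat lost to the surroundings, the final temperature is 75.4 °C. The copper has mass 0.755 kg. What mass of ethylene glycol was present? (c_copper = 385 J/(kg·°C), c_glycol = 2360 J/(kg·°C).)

m ≈ 0.611 kg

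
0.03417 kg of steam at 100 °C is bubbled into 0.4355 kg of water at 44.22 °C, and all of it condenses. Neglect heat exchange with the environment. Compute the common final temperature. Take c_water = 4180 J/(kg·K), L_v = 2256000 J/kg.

T_f ≈ 87.5 °C

Conservation of energy gives ΣQ = 0:
condense steam: −0.03417×2256000 = −77088
  condensate cools 100→T: 0.03417×4180×(T − 100) = 142.83(T − 100)
  water warms: 0.4355×4180×(T − 44.22) = 1820.4(T − 44.22)
1963.2 T = 77088 + 14283 + 80498 = 171868
T ≈ 87.54 °C — below 100 °C, confirming all the steam condensed.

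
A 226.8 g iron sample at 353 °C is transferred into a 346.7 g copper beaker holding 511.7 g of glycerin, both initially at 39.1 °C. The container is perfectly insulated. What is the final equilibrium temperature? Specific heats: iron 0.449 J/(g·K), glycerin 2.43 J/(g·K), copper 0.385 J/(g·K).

T_f ≈ 60.7 °C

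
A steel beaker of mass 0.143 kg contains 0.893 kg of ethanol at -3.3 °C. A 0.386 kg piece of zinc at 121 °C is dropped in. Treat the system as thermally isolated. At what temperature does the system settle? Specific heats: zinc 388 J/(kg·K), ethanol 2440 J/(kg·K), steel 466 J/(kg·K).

Setting the total heat transfer to zero:
0.386*388*(T − 121) + 0.893*2440*(T − (-3.3)) + 0.143*466*(T − (-3.3)) = 0
149.77(T − 121) + 2178.9(T − (-3.3)) + 66.64(T − (-3.3)) = 0
2395.3 T = 10712
T = 10712/2395.3 ≈ 4.47 °C

T_f ≈ 4.5 °C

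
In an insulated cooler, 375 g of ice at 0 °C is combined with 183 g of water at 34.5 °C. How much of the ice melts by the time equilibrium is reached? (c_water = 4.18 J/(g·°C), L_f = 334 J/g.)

Water can give up m c ΔT = 183×4.18×34.5 = 26390 J before reaching 0 °C.
Melting all 375 g of ice would need 375×334 = 125250 J.
That's not enough to melt it all — equilibrium is at 0 °C with ice remaining.
m_melted×334 = 26390  ⇒  m_melted ≈ 79.01 g.

m_melted ≈ 79 g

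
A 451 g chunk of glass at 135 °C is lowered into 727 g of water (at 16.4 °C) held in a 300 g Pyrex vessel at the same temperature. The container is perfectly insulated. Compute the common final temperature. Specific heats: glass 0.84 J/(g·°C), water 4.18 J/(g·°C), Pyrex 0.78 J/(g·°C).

T_f ≈ 28.7 °C

Setting the total heat transfer to zero:
451*0.84*(T − 135) + 727*4.18*(T − 16.4) + 300*0.78*(T − 16.4) = 0
(378.84 + 3038.9 + 234) T = 378.84*135 + 3038.9*16.4 + 234*16.4
T ≈ 28.70 °C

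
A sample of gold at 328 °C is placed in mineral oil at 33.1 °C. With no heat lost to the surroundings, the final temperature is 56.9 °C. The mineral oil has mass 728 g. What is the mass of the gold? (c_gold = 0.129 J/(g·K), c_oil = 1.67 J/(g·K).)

Setting the total heat transfer to zero:
m·0.129·(56.9 − 328) + 728·1.67·(56.9 − 33.1) = 0
-34.97 m = -28935
m = -28935/-34.97 ≈ 827.4 g

m ≈ 827 g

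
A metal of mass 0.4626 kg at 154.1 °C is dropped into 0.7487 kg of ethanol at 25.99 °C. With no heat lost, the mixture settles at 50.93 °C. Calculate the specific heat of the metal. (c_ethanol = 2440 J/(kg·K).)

m_s c (T_s − T_f) = m_ethanol c_ethanol (T_f − T_0):
0.4626·c·(154.1 − 50.93) = 0.7487·2440·(50.93 − 25.99)
47.73 c = 45561  ⇒  c ≈ 954.6 J/(kg·K)

c ≈ 955 J/(kg·K)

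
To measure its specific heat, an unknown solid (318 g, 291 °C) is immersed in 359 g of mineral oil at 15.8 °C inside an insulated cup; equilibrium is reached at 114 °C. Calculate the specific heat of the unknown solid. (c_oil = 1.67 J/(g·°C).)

c ≈ 1.05 J/(g·°C)

m_s c (T_s − T_f) = m_oil c_oil (T_f − T_0):
318×c×(291 − 114) = 359×1.67×(114 − 15.8)
56286 c = 58874  ⇒  c ≈ 1.046 J/(g·°C)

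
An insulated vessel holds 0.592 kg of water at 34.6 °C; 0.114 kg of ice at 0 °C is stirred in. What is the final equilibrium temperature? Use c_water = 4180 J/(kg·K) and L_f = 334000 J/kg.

T_f ≈ 16.1 °C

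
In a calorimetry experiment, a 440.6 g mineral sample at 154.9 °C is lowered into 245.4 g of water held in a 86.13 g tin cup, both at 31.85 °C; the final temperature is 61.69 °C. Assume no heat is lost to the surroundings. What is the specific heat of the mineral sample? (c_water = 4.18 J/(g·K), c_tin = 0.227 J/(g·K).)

c ≈ 0.76 J/(g·K)

Net heat exchanged in the isolated system is zero:
440.6·c·(61.69 − 154.9) + 245.4·4.18·(61.69 − 31.85) + 86.13·0.227·(61.69 − 31.85) = 0
-41068 c = -31192
c = -31192/-41068 ≈ 0.7595 J/(g·K)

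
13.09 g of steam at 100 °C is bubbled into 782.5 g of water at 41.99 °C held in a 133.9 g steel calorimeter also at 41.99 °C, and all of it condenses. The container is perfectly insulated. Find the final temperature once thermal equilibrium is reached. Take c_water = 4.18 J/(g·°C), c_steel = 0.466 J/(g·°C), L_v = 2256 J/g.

T_f ≈ 51.6 °C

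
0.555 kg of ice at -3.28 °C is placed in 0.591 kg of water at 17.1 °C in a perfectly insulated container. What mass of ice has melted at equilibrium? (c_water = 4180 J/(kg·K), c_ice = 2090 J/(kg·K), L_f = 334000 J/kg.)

Water can give up m c ΔT = 0.591×4180×17.1 = 42243 J before reaching 0 °C.
Warming the ice to 0 °C takes 0.555×2090×3.28 = 3804.6 J, leaving 38439 J for melting.
Fully melting the ice requires m_ice L_f = 0.555×334000 = 185370 J.
That's not enough to melt it all — equilibrium is at 0 °C with ice remaining.
Mass melted = 38439/334000 ≈ 0.1151 kg.

m_melted ≈ 0.115 kg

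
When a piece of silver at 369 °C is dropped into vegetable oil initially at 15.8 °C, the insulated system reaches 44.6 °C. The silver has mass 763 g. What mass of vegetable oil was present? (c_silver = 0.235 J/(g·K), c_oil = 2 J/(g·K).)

m ≈ 1010 g

|Q_silver| = |Q_oil|:
763·0.235·(369 − 44.6) = m·2·(44.6 − 15.8)
57.6 m = 58167  ⇒  m ≈ 1010 g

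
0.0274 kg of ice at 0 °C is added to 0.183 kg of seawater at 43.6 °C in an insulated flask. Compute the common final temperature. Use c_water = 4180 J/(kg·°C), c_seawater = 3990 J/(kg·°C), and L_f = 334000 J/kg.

T_f ≈ 26.9 °C

Conservation of energy gives ΣQ = 0:
melt ice: 0.0274×334000 = 9151.6; warm the meltwater: 114.53 T; seawater cools: 0.183×3990×(T − 43.6) = 730.17(T − 43.6)
844.7 T = 31835 − 9151.6 = 22684
T ≈ 26.85 °C (positive, so assuming full melt was valid).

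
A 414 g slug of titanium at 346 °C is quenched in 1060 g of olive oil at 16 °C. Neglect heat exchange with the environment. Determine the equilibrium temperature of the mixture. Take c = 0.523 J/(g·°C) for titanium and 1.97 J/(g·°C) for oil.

With ΣQ=0 the equilibrium temperature is the m·c-weighted mean:
T_f = (216.52*346 + 2088.2*16) / (216.52 + 2088.2)
    = 108328 / 2304.7 ≈ 47.00 °C

T_f ≈ 47.0 °C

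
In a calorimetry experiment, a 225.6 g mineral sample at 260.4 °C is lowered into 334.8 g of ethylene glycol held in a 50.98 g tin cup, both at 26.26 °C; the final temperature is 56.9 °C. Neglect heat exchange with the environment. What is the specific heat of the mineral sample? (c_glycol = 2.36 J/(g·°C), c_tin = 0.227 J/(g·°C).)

Heat gained plus heat lost sum to zero:
225.6×c×(56.9 − 260.4) + 334.8×2.36×(56.9 − 26.26) + 50.98×0.227×(56.9 − 26.26) = 0
-45910 c = -24564
c = -24564/-45910 ≈ 0.5351 J/(g·°C)

c ≈ 0.535 J/(g·°C)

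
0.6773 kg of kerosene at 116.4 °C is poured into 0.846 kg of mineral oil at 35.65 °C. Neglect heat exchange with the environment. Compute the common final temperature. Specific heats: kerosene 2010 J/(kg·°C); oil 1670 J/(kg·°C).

T_f ≈ 75.3 °C

With ΣQ=0 the equilibrium temperature is the m·c-weighted mean:
T_f = (1361.4×116.4 + 1412.8×35.65) / (1361.4 + 1412.8)
    = 208831 / 2774.2 ≈ 75.28 °C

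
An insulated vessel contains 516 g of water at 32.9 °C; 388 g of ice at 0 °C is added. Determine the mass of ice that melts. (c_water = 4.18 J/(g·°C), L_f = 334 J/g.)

m_melted ≈ 212 g

Cooling the water to 0 °C releases 516·4.18·32.9 = 70961 J.
To melt every bit of ice: 388·334 = 129592 J.
70961 J < 129592 J, so only part of the ice melts and the system sits at 0 °C.
Mass melted = 70961/334 ≈ 212.5 g.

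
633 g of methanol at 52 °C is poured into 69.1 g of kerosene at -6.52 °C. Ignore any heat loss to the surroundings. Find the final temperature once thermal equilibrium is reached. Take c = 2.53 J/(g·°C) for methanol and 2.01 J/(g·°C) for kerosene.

T_f ≈ 47.3 °C

Heat gained plus heat lost sum to zero:
633×2.53×(T − 52) + 69.1×2.01×(T − (-6.52)) = 0
1601.5(T − 52) + 138.89(T − (-6.52)) = 0
(1601.5 + 138.89) T = 1601.5×52 + 138.89×(-6.52)
T = 82372 / 1740.4 = 47.3 °C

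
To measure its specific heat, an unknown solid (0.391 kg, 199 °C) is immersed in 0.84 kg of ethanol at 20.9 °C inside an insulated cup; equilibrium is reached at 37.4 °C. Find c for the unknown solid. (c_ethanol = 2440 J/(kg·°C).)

c ≈ 535 J/(kg·°C)

m_s c (T_s − T_f) = m_ethanol c_ethanol (T_f − T_0):
0.391·c·(199 − 37.4) = 0.84·2440·(37.4 − 20.9)
63.19 c = 33818  ⇒  c ≈ 535.2 J/(kg·°C)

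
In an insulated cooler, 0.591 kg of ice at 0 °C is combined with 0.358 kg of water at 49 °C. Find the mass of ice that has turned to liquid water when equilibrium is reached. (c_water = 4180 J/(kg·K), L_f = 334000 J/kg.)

m_melted ≈ 0.22 kg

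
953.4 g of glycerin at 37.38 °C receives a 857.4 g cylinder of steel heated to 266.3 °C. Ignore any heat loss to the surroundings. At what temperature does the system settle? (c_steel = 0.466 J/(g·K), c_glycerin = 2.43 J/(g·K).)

T_f ≈ 71.1 °C

Heat gained plus heat lost sum to zero:
857.4·0.466·(T − 266.3) + 953.4·2.43·(T − 37.38) = 0
2716.3 T = 193000
T = 193000/2716.3 ≈ 71.05 °C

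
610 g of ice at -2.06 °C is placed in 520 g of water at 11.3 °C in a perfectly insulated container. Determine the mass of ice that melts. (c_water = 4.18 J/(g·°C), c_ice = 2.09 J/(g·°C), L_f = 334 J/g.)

Cooling the water to 0 °C releases 520×4.18×11.3 = 24562 J.
Warming the ice to 0 °C takes 610×2.09×2.06 = 2626.3 J, leaving 21935 J for melting.
Melting all 610 g of ice would need 610×334 = 203740 J.
Since 21935 < 203740 J, not all the ice melts; equilibrium is at 0 °C.
m_melted×334 = 21935  ⇒  m_melted ≈ 65.67 g.

m_melted ≈ 65.7 g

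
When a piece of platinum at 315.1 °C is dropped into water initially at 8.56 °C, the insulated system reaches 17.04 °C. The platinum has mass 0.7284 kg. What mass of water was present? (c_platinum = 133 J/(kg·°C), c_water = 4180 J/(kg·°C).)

Heat lost by the platinum = heat gained by the water:
0.7284·133·(315.1 − 17.04) = m·4180·(17.04 − 8.56)
35446 m = 28875  ⇒  m ≈ 0.8146 kg

m ≈ 0.815 kg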